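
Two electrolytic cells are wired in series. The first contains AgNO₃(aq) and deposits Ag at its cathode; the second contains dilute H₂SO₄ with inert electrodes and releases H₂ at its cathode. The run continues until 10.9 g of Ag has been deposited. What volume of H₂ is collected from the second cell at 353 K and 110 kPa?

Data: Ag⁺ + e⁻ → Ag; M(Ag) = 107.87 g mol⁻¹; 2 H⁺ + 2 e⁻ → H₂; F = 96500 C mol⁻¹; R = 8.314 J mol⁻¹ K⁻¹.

1.35 L

n(Ag) = 10.9 / 107.87 = 0.1010 mol, so n(e⁻) = 1 × 0.1010 = 0.1010 mol.
The cells are in series, so the same 0.1010 mol of electrons passes through the second cell.
2 H⁺ + 2 e⁻ → H₂ — 2 mol e⁻ per mol H₂, so n(H₂) = 0.1010/2 = 0.05052 mol.
V = nRT/P = (0.05052 × 8.314 × 353) / (110 × 10³) = 0.00135 m³ = 1.35 L.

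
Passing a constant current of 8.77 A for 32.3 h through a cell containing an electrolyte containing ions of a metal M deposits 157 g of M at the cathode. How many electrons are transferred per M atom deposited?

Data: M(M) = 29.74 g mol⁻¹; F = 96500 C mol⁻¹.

2

Q = I·t = 8.770 A × 116280 s = 1020000 C, so n(e⁻) = 1020000/96500 = 10.57 mol.
n(M) deposited = 157 / 29.74 = 5.279 mol.
Electrons per atom = n(e⁻)/n(M) = 10.57 / 5.279 = 2.00 ≈ 2, so the ion is M²⁺.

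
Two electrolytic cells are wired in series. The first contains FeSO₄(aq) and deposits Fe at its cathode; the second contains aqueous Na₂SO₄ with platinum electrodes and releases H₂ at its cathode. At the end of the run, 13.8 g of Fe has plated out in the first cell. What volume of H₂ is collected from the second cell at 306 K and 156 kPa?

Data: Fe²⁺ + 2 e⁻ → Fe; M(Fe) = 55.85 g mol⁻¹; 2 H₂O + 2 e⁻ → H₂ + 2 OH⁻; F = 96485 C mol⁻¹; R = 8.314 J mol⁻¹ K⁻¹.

n(Fe) = 13.8 / 55.85 = 0.2471 mol, so n(e⁻) = 2 × 0.2471 = 0.4942 mol.
The cells are in series, so the same 0.4942 mol of electrons passes through the second cell.
2 H₂O + 2 e⁻ → H₂ + 2 OH⁻ — 2 mol e⁻ per mol H₂, so n(H₂) = 0.4942/2 = 0.2471 mol.
V = nRT/P = (0.2471 × 8.314 × 306) / (156 × 10³) = 0.00403 m³ = 4.03 L.

4.03 L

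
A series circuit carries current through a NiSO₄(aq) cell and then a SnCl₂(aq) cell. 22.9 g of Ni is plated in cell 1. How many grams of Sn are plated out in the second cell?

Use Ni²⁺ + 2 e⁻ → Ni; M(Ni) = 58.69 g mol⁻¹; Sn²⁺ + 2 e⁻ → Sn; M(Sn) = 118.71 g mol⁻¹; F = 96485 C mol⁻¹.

46.3 g

n(Ni) = 22.9 / 58.69 = 0.3902 mol.
Since Ni²⁺ + 2 e⁻ → Ni, n(e⁻) passed = 2 × 0.3902 = 0.7804 mol.
Cells in series carry the same charge, so the same 0.7804 mol of electrons passes through cell 2.
Sn²⁺ + 2 e⁻ → Sn, so n(Sn) = 0.7804 / 2 = 0.3902 mol.
m(Sn) = 0.3902 × 118.71 = 46.3 g.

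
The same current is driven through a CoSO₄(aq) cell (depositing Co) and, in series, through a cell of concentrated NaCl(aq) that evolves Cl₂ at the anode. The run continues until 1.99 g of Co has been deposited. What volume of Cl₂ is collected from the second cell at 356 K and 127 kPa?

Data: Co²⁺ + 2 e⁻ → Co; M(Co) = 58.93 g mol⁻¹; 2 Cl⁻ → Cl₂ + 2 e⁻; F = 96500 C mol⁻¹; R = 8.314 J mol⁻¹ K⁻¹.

n(Co) = 1.99 / 58.93 = 0.03377 mol, so n(e⁻) = 2 × 0.03377 = 0.06754 mol.
The cells are in series, so the same 0.06754 mol of electrons passes through the second cell.
2 Cl⁻ → Cl₂ + 2 e⁻ — 2 mol e⁻ per mol Cl₂, so n(Cl₂) = 0.06754/2 = 0.03377 mol.
V = nRT/P = (0.03377 × 8.314 × 356) / (127 × 10³) = 7.87 × 10⁻⁴ m³ = 0.787 L.

0.787 L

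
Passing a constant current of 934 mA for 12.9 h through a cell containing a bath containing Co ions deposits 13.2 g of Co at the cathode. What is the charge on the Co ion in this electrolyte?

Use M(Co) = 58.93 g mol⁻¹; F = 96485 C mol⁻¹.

+2

Q = I·t = 0.9340 A × 46440 s = 43370 C, so n(e⁻) = 43370/96485 = 0.4496 mol.
n(Co) deposited = 13.2 / 58.93 = 0.2240 mol.
Electrons per atom = n(e⁻)/n(Co) = 0.4496 / 0.2240 = 2.01 ≈ 2, so the ion is Co²⁺.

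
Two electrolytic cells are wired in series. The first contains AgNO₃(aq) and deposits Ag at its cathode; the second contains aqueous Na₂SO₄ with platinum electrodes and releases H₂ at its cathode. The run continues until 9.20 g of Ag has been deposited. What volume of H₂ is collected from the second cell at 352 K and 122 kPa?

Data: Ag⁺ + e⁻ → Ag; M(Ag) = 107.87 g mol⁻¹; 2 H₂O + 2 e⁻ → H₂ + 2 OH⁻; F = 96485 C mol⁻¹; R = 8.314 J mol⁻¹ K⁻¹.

n(Ag) = 9.20 / 107.87 = 0.08529 mol, so n(e⁻) = 1 × 0.08529 = 0.08529 mol.
The cells are in series, so the same 0.08529 mol of electrons passes through the second cell.
2 H₂O + 2 e⁻ → H₂ + 2 OH⁻ — 2 mol e⁻ per mol H₂, so n(H₂) = 0.08529/2 = 0.04264 mol.
V = nRT/P = (0.04264 × 8.314 × 352) / (122 × 10³) = 0.00102 m³ = 1.02 L.

1.02 L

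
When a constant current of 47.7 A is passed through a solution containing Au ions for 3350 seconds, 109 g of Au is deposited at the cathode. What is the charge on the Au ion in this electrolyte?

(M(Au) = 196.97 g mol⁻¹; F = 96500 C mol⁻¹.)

+3

Q = I·t = 47.70 A × 3350.0 s = 159800 C, so n(e⁻) = 159800/96500 = 1.656 mol.
n(Au) deposited = 109 / 196.97 = 0.5534 mol.
Electrons per atom = n(e⁻)/n(Au) = 1.656 / 0.5534 = 2.99 ≈ 3, so the ion is Au³⁺.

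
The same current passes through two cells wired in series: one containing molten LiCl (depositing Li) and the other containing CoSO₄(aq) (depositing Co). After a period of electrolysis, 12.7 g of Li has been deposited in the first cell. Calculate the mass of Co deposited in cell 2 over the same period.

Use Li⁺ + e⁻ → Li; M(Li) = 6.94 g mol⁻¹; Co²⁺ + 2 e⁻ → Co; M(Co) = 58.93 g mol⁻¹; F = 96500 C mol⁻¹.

n(Li) = 12.7 / 6.94 = 1.830 mol.
Since Li⁺ + e⁻ → Li, n(e⁻) passed = 1 × 1.830 = 1.830 mol.
Cells in series carry the same charge, so the same 1.830 mol of electrons passes through cell 2.
Co²⁺ + 2 e⁻ → Co, so n(Co) = 1.830 / 2 = 0.9150 mol.
m(Co) = 0.9150 × 58.93 = 53.9 g.

53.9 g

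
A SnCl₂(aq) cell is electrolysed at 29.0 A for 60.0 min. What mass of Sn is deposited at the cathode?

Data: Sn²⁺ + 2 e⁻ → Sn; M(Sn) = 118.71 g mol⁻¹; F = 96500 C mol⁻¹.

Q = I·t = 29.00 A × 3600.0 s = 104400 C.
n(e⁻) = Q/F = 104400 / 96500 = 1.082 mol.
Sn²⁺ + 2 e⁻ → Sn, so n(Sn) = n(e⁻)/2 = 0.5409 mol.
m = n·M = 0.5409 × 118.71 = 64.2 g.

64.2 g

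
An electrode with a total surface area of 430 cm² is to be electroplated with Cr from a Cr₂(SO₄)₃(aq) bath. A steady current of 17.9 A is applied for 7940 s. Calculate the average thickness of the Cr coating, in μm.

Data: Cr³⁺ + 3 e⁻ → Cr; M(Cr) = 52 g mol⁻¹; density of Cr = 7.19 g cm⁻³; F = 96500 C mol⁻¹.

Q = I·t = 17.90 × 7940.0 = 142100 C; n(e⁻) = 1.473 mol.
n(Cr) = n(e⁻)/3 = 0.4909 mol, so m = 0.4909 × 52 = 25.53 g.
Volume = m/ρ = 25.53 / 7.19 = 3.551 cm³.
Thickness = V/A = 3.551 / 430 = 0.00826 cm = 82.6 μm.

82.6 μm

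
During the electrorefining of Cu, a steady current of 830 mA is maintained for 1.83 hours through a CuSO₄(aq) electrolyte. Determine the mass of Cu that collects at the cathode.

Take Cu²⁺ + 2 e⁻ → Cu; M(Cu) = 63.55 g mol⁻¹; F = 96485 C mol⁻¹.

1.80 g

Q = I·t = 0.8300 A × 6588.0 s = 5468 C.
n(e⁻) = Q/F = 5468 / 96485 = 0.05667 mol.
Cu²⁺ + 2 e⁻ → Cu, so n(Cu) = n(e⁻)/2 = 0.02834 mol.
m = n·M = 0.02834 × 63.55 = 1.80 g.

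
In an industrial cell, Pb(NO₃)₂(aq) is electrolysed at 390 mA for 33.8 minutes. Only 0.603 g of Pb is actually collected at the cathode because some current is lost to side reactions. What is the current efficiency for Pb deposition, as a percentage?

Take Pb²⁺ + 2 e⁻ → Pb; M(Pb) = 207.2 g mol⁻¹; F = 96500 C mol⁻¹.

Q = I·t = 0.3900 × 2028.0 = 790.9 C; n(e⁻) = 790.9/96500 = 0.008196 mol.
Theoretical n(Pb) = n(e⁻)/2 = 0.004098 mol, i.e. m_theo = 0.004098 × 207.2 = 0.8491 g.
Efficiency = m_actual / m_theo = 0.603 / 0.8491 = 71.0 %.

71.0 %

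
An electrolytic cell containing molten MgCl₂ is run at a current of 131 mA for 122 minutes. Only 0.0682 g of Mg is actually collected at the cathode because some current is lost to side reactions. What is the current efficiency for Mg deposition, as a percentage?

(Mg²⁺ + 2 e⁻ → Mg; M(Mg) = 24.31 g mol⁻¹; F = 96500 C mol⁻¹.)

Q = I·t = 0.1310 × 7320.0 = 958.9 C; n(e⁻) = 958.9/96500 = 0.009937 mol.
Theoretical n(Mg) = n(e⁻)/2 = 0.004968 mol, i.e. m_theo = 0.004968 × 24.31 = 0.1208 g.
Efficiency = m_actual / m_theo = 0.0682 / 0.1208 = 56.5 %.

56.5 %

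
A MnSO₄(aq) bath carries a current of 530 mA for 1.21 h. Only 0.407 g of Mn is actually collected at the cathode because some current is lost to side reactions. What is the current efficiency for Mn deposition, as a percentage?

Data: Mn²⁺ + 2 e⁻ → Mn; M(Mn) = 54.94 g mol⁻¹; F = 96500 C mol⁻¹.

Q = I·t = 0.5300 × 4356.0 = 2309 C; n(e⁻) = 2309/96500 = 0.02392 mol.
Theoretical n(Mn) = n(e⁻)/2 = 0.01196 mol, i.e. m_theo = 0.01196 × 54.94 = 0.6572 g.
Efficiency = m_actual / m_theo = 0.407 / 0.6572 = 61.9 %.

61.9 %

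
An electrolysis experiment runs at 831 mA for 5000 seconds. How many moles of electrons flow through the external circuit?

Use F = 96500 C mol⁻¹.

0.0431 mol

Q = I·t = 0.8310 A × 5000.0 s = 4155 C.
n(e⁻) = Q/F = 4155 / 96500 = 0.0431 mol.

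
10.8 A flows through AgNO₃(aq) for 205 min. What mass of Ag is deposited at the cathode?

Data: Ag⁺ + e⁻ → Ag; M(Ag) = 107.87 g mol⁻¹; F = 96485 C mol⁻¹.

149 g

Q = I·t = 10.80 A × 12300 s = 132800 C.
n(e⁻) = Q/F = 132800 / 96485 = 1.377 mol.
Ag⁺ + e⁻ → Ag, so n(Ag) = n(e⁻)/1 = 1.377 mol.
m = n·M = 1.377 × 107.87 = 149 g.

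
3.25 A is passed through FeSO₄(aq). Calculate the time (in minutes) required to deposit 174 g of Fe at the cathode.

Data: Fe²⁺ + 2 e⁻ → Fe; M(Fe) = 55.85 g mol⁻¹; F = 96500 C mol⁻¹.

n(Fe) = m/M = 174 / 55.85 = 3.115 mol.
Each Fe atom requires 2 electrons, so n(e⁻) = 2 × 3.115 = 6.231 mol.
Q = n(e⁻)·F = 6.231 × 96500 = 601300 C.
t = Q/I = 601300 / 3.250 A = 185000 s = 3080 min.

3080 min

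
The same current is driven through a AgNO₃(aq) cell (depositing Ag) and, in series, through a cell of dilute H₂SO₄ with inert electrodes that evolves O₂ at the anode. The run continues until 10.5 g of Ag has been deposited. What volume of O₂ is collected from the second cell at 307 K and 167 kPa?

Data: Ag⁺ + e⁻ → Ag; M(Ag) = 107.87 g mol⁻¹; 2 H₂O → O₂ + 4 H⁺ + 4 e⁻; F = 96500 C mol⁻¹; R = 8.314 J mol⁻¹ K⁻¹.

0.372 L

n(Ag) = 10.5 / 107.87 = 0.09734 mol, so n(e⁻) = 1 × 0.09734 = 0.09734 mol.
The cells are in series, so the same 0.09734 mol of electrons passes through the second cell.
2 H₂O → O₂ + 4 H⁺ + 4 e⁻ — 4 mol e⁻ per mol O₂, so n(O₂) = 0.09734/4 = 0.02433 mol.
V = nRT/P = (0.02433 × 8.314 × 307) / (167 × 10³) = 3.72 × 10⁻⁴ m³ = 0.372 L.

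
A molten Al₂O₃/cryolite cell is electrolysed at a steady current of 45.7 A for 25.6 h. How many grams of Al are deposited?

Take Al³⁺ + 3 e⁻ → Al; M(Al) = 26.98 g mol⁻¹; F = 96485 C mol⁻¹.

Q = I·t = 45.70 A × 92160 s = 4212000 C.
n(e⁻) = Q/F = 4212000 / 96485 = 43.65 mol.
Al³⁺ + 3 e⁻ → Al, so n(Al) = n(e⁻)/3 = 14.55 mol.
m = n·M = 14.55 × 26.98 = 393 g.

393 g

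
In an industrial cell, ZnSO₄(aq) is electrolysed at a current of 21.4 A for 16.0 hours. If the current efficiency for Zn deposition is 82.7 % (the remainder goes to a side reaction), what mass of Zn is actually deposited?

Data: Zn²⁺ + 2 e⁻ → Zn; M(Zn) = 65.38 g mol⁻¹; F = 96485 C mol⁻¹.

Q = I·t = 21.40 × 57600 = 1233000 C.
n(e⁻) = 1233000/96485 = 12.78 mol; theoretically n(Zn) = 12.78/2 = 6.388 mol, m_theo = 417.6 g.
At 82.7 % efficiency, m_actual = 0.827 × 417.6 = 345 g.

345 g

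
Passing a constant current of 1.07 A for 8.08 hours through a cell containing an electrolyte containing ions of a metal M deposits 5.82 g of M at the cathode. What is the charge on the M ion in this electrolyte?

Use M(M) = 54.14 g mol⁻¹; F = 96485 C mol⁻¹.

Q = I·t = 1.070 A × 29088 s = 31120 C, so n(e⁻) = 31120/96485 = 0.3226 mol.
n(M) deposited = 5.82 / 54.14 = 0.1075 mol.
Electrons per atom = n(e⁻)/n(M) = 0.3226 / 0.1075 = 3.00 ≈ 3, so the ion is M³⁺.

+3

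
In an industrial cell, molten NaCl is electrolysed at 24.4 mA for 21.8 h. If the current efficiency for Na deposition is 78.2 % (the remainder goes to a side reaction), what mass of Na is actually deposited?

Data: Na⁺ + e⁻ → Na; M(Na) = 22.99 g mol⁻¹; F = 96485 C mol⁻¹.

0.357 g

Q = I·t = 0.02440 × 78480 = 1915 C.
n(e⁻) = 1915/96485 = 0.01985 mol; theoretically n(Na) = 0.01985/1 = 0.01985 mol, m_theo = 0.4563 g.
At 78.2 % efficiency, m_actual = 0.782 × 0.4563 = 0.357 g.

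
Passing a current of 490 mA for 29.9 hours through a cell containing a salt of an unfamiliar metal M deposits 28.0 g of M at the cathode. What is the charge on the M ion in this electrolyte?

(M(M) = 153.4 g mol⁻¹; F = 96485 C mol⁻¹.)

Q = I·t = 0.4900 A × 107640 s = 52740 C, so n(e⁻) = 52740/96485 = 0.5467 mol.
n(M) deposited = 28.0 / 153.4 = 0.1825 mol.
Electrons per atom = n(e⁻)/n(M) = 0.5467 / 0.1825 = 2.99 ≈ 3, so the ion is M³⁺.

+3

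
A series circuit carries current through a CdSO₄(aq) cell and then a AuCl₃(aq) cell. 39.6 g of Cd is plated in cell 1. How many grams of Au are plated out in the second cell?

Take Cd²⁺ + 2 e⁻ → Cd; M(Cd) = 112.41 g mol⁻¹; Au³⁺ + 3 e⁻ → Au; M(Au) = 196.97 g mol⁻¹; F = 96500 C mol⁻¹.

n(Cd) = 39.6 / 112.41 = 0.3523 mol.
Since Cd²⁺ + 2 e⁻ → Cd, n(e⁻) passed = 2 × 0.3523 = 0.7046 mol.
Cells in series carry the same charge, so the same 0.7046 mol of electrons passes through cell 2.
Au³⁺ + 3 e⁻ → Au, so n(Au) = 0.7046 / 3 = 0.2349 mol.
m(Au) = 0.2349 × 196.97 = 46.3 g.

46.3 g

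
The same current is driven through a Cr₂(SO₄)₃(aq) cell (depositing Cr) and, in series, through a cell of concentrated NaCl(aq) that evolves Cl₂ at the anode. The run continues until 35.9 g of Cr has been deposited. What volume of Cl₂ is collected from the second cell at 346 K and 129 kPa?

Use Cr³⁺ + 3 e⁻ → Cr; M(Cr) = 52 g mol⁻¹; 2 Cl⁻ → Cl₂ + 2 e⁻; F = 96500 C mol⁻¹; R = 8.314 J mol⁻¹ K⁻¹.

n(Cr) = 35.9 / 52 = 0.6904 mol, so n(e⁻) = 3 × 0.6904 = 2.071 mol.
The cells are in series, so the same 2.071 mol of electrons passes through the second cell.
2 Cl⁻ → Cl₂ + 2 e⁻ — 2 mol e⁻ per mol Cl₂, so n(Cl₂) = 2.071/2 = 1.036 mol.
V = nRT/P = (1.036 × 8.314 × 346) / (129 × 10³) = 0.0231 m³ = 23.1 L.

23.1 L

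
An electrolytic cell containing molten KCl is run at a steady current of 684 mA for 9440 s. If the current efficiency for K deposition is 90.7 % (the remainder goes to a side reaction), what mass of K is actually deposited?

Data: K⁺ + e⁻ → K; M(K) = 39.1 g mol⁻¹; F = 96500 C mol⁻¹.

Q = I·t = 0.6840 × 9440.0 = 6457 C.
n(e⁻) = 6457/96500 = 0.06691 mol; theoretically n(K) = 0.06691/1 = 0.06691 mol, m_theo = 2.616 g.
At 90.7 % efficiency, m_actual = 0.907 × 2.616 = 2.37 g.

2.37 g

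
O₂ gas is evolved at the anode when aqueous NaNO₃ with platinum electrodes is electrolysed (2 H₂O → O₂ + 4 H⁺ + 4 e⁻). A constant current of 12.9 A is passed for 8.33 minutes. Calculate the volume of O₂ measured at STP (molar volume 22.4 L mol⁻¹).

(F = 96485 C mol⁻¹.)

Q = I·t = 12.90 A × 499.80 s = 6447 C.
n(e⁻) = Q/F = 6447 / 96485 = 0.06682 mol.
4 electrons are transferred per O₂ molecule, so n(O₂) = 0.06682 / 4 = 0.01671 mol.
V = n × V_m = 0.01671 × 22.4 = 0.374 L.

0.374 L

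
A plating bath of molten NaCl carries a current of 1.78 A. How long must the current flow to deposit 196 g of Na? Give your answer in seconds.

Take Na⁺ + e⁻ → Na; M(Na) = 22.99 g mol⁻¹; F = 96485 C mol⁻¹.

4.62 × 10⁵ s

n(Na) = m/M = 196 / 22.99 = 8.525 mol.
Each Na atom requires 1 electron, so n(e⁻) = 1 × 8.525 = 8.525 mol.
Q = n(e⁻)·F = 8.525 × 96485 = 822600 C.
t = Q/I = 822600 / 1.780 A = 462100 s.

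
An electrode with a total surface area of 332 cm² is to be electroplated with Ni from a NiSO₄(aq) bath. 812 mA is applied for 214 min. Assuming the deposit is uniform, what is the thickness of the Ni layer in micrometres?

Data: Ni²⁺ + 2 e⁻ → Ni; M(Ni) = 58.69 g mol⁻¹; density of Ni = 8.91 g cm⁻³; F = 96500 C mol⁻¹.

Q = I·t = 0.8120 × 12840 = 10430 C; n(e⁻) = 0.1080 mol.
n(Ni) = n(e⁻)/2 = 0.05402 mol, so m = 0.05402 × 58.69 = 3.171 g.
Volume = m/ρ = 3.171 / 8.91 = 0.3558 cm³.
Thickness = V/A = 0.3558 / 332 = 0.00107 cm = 10.7 μm.

10.7 μm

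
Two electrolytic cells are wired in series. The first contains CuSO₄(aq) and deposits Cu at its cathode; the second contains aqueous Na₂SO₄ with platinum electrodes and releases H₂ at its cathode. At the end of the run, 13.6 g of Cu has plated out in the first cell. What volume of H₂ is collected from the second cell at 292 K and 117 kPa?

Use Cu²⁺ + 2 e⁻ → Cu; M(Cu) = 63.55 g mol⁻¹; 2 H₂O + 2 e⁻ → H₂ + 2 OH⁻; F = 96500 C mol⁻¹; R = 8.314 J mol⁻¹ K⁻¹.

n(Cu) = 13.6 / 63.55 = 0.2140 mol, so n(e⁻) = 2 × 0.2140 = 0.4280 mol.
The cells are in series, so the same 0.4280 mol of electrons passes through the second cell.
2 H₂O + 2 e⁻ → H₂ + 2 OH⁻ — 2 mol e⁻ per mol H₂, so n(H₂) = 0.4280/2 = 0.2140 mol.
V = nRT/P = (0.2140 × 8.314 × 292) / (117 × 10³) = 0.00444 m³ = 4.44 L.

4.44 L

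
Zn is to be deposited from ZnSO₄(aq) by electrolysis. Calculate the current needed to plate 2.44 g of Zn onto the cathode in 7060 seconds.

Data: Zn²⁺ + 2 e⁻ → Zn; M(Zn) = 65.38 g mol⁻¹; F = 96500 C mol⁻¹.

1.02 A

n(Zn) = 2.44 / 65.38 = 0.03732 mol.
n(e⁻) = 2 × 0.03732 = 0.07464 mol.
Q = n(e⁻)·F = 0.07464 × 96500 = 7203 C.
I = Q/t = 7203 / 7060.0 s = 1.02 A.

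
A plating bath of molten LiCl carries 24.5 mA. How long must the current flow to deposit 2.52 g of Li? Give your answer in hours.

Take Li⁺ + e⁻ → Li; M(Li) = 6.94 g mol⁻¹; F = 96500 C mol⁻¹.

397 h

n(Li) = m/M = 2.52 / 6.94 = 0.3631 mol.
Each Li atom requires 1 electron, so n(e⁻) = 1 × 0.3631 = 0.3631 mol.
Q = n(e⁻)·F = 0.3631 × 96500 = 35040 C.
t = Q/I = 35040 / 0.02450 A = 1430000 s = 397 h.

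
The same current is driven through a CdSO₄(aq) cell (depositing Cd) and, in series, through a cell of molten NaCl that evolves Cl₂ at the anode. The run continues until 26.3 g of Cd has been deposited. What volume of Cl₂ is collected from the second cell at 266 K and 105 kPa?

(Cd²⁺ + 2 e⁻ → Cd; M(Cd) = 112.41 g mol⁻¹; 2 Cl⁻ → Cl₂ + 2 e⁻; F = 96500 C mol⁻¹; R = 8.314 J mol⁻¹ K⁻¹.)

n(Cd) = 26.3 / 112.41 = 0.2340 mol, so n(e⁻) = 2 × 0.2340 = 0.4679 mol.
The cells are in series, so the same 0.4679 mol of electrons passes through the second cell.
2 Cl⁻ → Cl₂ + 2 e⁻ — 2 mol e⁻ per mol Cl₂, so n(Cl₂) = 0.4679/2 = 0.2340 mol.
V = nRT/P = (0.2340 × 8.314 × 266) / (105 × 10³) = 0.00493 m³ = 4.93 L.

4.93 L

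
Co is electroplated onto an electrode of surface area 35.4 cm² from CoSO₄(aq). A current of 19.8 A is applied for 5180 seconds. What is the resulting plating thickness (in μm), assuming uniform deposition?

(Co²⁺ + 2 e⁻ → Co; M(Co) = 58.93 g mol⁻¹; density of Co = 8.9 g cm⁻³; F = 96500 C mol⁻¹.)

994 μm

Q = I·t = 19.80 × 5180.0 = 102600 C; n(e⁻) = 1.063 mol.
n(Co) = n(e⁻)/2 = 0.5314 mol, so m = 0.5314 × 58.93 = 31.32 g.
Volume = m/ρ = 31.32 / 8.9 = 3.519 cm³.
Thickness = V/A = 3.519 / 35.4 = 0.0994 cm = 994 μm.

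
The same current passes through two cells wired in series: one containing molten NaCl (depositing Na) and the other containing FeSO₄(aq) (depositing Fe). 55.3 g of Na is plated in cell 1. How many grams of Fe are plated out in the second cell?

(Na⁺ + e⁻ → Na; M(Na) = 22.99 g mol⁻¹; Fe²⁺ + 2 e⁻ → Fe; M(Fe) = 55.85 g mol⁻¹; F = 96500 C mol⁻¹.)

67.2 g

n(Na) = 55.3 / 22.99 = 2.405 mol.
Since Na⁺ + e⁻ → Na, n(e⁻) passed = 1 × 2.405 = 2.405 mol.
Cells in series carry the same charge, so the same 2.405 mol of electrons passes through cell 2.
Fe²⁺ + 2 e⁻ → Fe, so n(Fe) = 2.405 / 2 = 1.203 mol.
m(Fe) = 1.203 × 55.85 = 67.2 g.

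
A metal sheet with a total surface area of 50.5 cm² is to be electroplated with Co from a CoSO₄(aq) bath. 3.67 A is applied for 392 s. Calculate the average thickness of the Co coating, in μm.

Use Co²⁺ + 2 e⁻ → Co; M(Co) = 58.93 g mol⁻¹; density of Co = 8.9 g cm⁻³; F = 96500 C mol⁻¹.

9.77 μm

Q = I·t = 3.670 × 392.00 = 1439 C; n(e⁻) = 0.01491 mol.
n(Co) = n(e⁻)/2 = 0.007454 mol, so m = 0.007454 × 58.93 = 0.4393 g.
Volume = m/ρ = 0.4393 / 8.9 = 0.04936 cm³.
Thickness = V/A = 0.04936 / 50.5 = 9.77 × 10⁻⁴ cm = 9.77 μm.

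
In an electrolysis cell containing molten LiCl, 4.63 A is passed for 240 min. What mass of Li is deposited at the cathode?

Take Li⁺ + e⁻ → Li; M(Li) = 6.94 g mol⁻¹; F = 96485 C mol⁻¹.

Q = I·t = 4.630 A × 14400 s = 66670 C.
n(e⁻) = Q/F = 66670 / 96485 = 0.6910 mol.
Li⁺ + e⁻ → Li, so n(Li) = n(e⁻)/1 = 0.6910 mol.
m = n·M = 0.6910 × 6.94 = 4.80 g.

4.80 g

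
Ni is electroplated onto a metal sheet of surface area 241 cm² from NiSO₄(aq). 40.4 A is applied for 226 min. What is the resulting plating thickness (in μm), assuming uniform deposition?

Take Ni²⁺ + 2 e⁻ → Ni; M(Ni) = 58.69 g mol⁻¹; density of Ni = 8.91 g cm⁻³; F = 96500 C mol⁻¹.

776 μm

Q = I·t = 40.40 × 13560 = 547800 C; n(e⁻) = 5.677 mol.
n(Ni) = n(e⁻)/2 = 2.838 mol, so m = 2.838 × 58.69 = 166.6 g.
Volume = m/ρ = 166.6 / 8.91 = 18.70 cm³.
Thickness = V/A = 18.70 / 241 = 0.0776 cm = 776 μm.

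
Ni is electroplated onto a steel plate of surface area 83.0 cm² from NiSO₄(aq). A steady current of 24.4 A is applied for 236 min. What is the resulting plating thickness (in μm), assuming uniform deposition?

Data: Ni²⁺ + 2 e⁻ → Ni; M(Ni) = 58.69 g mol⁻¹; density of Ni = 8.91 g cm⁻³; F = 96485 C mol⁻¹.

Q = I·t = 24.40 × 14160 = 345500 C; n(e⁻) = 3.581 mol.
n(Ni) = n(e⁻)/2 = 1.790 mol, so m = 1.790 × 58.69 = 105.1 g.
Volume = m/ρ = 105.1 / 8.91 = 11.79 cm³.
Thickness = V/A = 11.79 / 83.0 = 0.142 cm = 1420 μm.

1420 μm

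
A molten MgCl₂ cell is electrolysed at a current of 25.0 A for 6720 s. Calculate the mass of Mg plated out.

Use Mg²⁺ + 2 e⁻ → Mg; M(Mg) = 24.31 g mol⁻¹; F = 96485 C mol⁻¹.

Q = I·t = 25.00 A × 6720.0 s = 168000 C.
n(e⁻) = Q/F = 168000 / 96485 = 1.741 mol.
Mg²⁺ + 2 e⁻ → Mg, so n(Mg) = n(e⁻)/2 = 0.8706 mol.
m = n·M = 0.8706 × 24.31 = 21.2 g.

21.2 g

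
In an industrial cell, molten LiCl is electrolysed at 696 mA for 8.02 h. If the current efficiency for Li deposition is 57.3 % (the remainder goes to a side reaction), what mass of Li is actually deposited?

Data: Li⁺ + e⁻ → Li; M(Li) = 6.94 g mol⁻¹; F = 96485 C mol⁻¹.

Q = I·t = 0.6960 × 28872 = 20090 C.
n(e⁻) = 20090/96485 = 0.2083 mol; theoretically n(Li) = 0.2083/1 = 0.2083 mol, m_theo = 1.445 g.
At 57.3 % efficiency, m_actual = 0.573 × 1.445 = 0.828 g.

0.828 g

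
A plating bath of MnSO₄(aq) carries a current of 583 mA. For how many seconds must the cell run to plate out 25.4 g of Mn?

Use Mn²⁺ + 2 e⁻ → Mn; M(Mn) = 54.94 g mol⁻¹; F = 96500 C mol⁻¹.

n(Mn) = m/M = 25.4 / 54.94 = 0.4623 mol.
Each Mn atom requires 2 electrons, so n(e⁻) = 2 × 0.4623 = 0.9246 mol.
Q = n(e⁻)·F = 0.9246 × 96500 = 89230 C.
t = Q/I = 89230 / 0.5830 A = 153100 s.

1.53 × 10⁵ s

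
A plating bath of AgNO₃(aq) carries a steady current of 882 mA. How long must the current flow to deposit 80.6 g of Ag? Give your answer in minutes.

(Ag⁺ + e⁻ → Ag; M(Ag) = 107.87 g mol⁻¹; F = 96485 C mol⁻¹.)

1360 min

n(Ag) = m/M = 80.6 / 107.87 = 0.7472 mol.
Each Ag atom requires 1 electron, so n(e⁻) = 1 × 0.7472 = 0.7472 mol.
Q = n(e⁻)·F = 0.7472 × 96485 = 72090 C.
t = Q/I = 72090 / 0.8820 A = 81740 s = 1360 min.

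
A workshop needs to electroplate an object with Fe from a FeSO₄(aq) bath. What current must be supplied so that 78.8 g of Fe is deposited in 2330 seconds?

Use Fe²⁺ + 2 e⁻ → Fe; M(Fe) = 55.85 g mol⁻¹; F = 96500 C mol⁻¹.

117 A

n(Fe) = 78.8 / 55.85 = 1.411 mol.
n(e⁻) = 2 × 1.411 = 2.822 mol.
Q = n(e⁻)·F = 2.822 × 96500 = 272300 C.
I = Q/t = 272300 / 2330.0 s = 117 A.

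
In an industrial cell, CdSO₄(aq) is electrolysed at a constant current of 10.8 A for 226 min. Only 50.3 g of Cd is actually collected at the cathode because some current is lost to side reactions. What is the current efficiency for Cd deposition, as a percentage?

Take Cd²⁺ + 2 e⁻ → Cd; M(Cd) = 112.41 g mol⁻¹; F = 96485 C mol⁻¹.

Q = I·t = 10.80 × 13560 = 146400 C; n(e⁻) = 146400/96485 = 1.518 mol.
Theoretical n(Cd) = n(e⁻)/2 = 0.7589 mol, i.e. m_theo = 0.7589 × 112.41 = 85.31 g.
Efficiency = m_actual / m_theo = 50.3 / 85.31 = 59.0 %.

59.0 %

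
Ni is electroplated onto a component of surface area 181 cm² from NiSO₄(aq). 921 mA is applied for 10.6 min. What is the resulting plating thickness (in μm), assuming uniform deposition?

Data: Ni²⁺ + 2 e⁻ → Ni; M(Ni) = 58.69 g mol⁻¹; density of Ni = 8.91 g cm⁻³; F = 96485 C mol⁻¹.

1.10 μm

Q = I·t = 0.9210 × 636.00 = 585.8 C; n(e⁻) = 0.006071 mol.
n(Ni) = n(e⁻)/2 = 0.003035 mol, so m = 0.003035 × 58.69 = 0.1782 g.
Volume = m/ρ = 0.1782 / 8.91 = 0.01999 cm³.
Thickness = V/A = 0.01999 / 181 = 1.10 × 10⁻⁴ cm = 1.10 μm.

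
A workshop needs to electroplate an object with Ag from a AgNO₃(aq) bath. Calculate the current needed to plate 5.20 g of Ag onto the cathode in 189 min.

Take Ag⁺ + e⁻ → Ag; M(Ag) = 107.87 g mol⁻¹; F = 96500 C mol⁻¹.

0.410 A

n(Ag) = 5.20 / 107.87 = 0.04821 mol.
n(e⁻) = 1 × 0.04821 = 0.04821 mol.
Q = n(e⁻)·F = 0.04821 × 96500 = 4652 C.
I = Q/t = 4652 / 11340 s = 0.410 A.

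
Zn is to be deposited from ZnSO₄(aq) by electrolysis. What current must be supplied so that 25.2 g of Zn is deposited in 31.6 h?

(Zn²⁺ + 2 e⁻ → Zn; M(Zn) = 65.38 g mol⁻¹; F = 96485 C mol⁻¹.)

n(Zn) = 25.2 / 65.38 = 0.3854 mol.
n(e⁻) = 2 × 0.3854 = 0.7709 mol.
Q = n(e⁻)·F = 0.7709 × 96485 = 74380 C.
I = Q/t = 74380 / 113760 s = 0.654 A.

0.654 A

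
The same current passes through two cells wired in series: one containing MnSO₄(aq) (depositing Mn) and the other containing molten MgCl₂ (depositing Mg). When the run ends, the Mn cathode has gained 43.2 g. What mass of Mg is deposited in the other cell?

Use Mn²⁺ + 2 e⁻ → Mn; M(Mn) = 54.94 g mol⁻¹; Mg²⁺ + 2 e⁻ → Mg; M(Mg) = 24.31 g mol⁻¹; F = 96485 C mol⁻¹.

n(Mn) = 43.2 / 54.94 = 0.7863 mol.
Since Mn²⁺ + 2 e⁻ → Mn, n(e⁻) passed = 2 × 0.7863 = 1.573 mol.
Cells in series carry the same charge, so the same 1.573 mol of electrons passes through cell 2.
Mg²⁺ + 2 e⁻ → Mg, so n(Mg) = 1.573 / 2 = 0.7863 mol.
m(Mg) = 0.7863 × 24.31 = 19.1 g.

19.1 g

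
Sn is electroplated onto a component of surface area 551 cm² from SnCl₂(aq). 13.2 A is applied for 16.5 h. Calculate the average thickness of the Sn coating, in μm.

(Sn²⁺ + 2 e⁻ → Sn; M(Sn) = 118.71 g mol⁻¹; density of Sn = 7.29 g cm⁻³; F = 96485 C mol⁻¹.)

1200 μm

Q = I·t = 13.20 × 59400 = 784100 C; n(e⁻) = 8.126 mol.
n(Sn) = n(e⁻)/2 = 4.063 mol, so m = 4.063 × 118.71 = 482.3 g.
Volume = m/ρ = 482.3 / 7.29 = 66.17 cm³.
Thickness = V/A = 66.17 / 551 = 0.120 cm = 1200 μm.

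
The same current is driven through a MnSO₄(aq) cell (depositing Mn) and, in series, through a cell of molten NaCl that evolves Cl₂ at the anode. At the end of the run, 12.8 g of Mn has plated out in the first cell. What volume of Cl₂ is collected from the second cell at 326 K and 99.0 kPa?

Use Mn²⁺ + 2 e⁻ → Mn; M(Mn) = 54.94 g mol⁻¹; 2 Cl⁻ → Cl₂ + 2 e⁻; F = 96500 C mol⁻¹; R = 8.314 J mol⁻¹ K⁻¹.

6.38 L

n(Mn) = 12.8 / 54.94 = 0.2330 mol, so n(e⁻) = 2 × 0.2330 = 0.4660 mol.
The cells are in series, so the same 0.4660 mol of electrons passes through the second cell.
2 Cl⁻ → Cl₂ + 2 e⁻ — 2 mol e⁻ per mol Cl₂, so n(Cl₂) = 0.4660/2 = 0.2330 mol.
V = nRT/P = (0.2330 × 8.314 × 326) / (99.0 × 10³) = 0.00638 m³ = 6.38 L.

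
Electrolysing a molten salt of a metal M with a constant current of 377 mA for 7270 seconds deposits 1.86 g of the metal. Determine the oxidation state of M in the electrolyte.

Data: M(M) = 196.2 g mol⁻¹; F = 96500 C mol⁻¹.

+3

Q = I·t = 0.3770 A × 7270.0 s = 2741 C, so n(e⁻) = 2741/96500 = 0.02840 mol.
n(M) deposited = 1.86 / 196.2 = 0.009480 mol.
Electrons per atom = n(e⁻)/n(M) = 0.02840 / 0.009480 = 3.00 ≈ 3, so the ion is M³⁺.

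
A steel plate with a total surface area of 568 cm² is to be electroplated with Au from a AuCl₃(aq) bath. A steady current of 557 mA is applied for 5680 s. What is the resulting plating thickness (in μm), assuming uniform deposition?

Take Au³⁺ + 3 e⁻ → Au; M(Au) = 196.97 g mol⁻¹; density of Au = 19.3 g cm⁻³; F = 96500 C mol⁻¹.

1.96 μm

Q = I·t = 0.5570 × 5680.0 = 3164 C; n(e⁻) = 0.03279 mol.
n(Au) = n(e⁻)/3 = 0.01093 mol, so m = 0.01093 × 196.97 = 2.153 g.
Volume = m/ρ = 2.153 / 19.3 = 0.1115 cm³.
Thickness = V/A = 0.1115 / 568 = 1.96 × 10⁻⁴ cm = 1.96 μm.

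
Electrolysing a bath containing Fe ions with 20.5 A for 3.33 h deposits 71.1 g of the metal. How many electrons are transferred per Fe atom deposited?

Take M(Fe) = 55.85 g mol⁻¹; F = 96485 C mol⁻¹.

Q = I·t = 20.50 A × 11988 s = 245800 C, so n(e⁻) = 245800/96485 = 2.547 mol.
n(Fe) deposited = 71.1 / 55.85 = 1.273 mol.
Electrons per atom = n(e⁻)/n(Fe) = 2.547 / 1.273 = 2.00 ≈ 2, so the ion is Fe²⁺.

2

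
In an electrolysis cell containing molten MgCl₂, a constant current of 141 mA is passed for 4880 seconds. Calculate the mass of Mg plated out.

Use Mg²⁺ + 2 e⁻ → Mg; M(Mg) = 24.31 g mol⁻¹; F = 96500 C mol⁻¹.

Q = I·t = 0.1410 A × 4880.0 s = 688.1 C.
n(e⁻) = Q/F = 688.1 / 96500 = 0.007130 mol.
Mg²⁺ + 2 e⁻ → Mg, so n(Mg) = n(e⁻)/2 = 0.003565 mol.
m = n·M = 0.003565 × 24.31 = 0.0867 g.

0.0867 g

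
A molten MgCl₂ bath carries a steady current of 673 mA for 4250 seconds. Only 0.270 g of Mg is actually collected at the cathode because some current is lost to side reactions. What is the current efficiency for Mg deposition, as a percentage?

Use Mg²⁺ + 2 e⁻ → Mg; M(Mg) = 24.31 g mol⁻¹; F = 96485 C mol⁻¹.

74.9 %

Q = I·t = 0.6730 × 4250.0 = 2860 C; n(e⁻) = 2860/96485 = 0.02964 mol.
Theoretical n(Mg) = n(e⁻)/2 = 0.01482 mol, i.e. m_theo = 0.01482 × 24.31 = 0.3603 g.
Efficiency = m_actual / m_theo = 0.270 / 0.3603 = 74.9 %.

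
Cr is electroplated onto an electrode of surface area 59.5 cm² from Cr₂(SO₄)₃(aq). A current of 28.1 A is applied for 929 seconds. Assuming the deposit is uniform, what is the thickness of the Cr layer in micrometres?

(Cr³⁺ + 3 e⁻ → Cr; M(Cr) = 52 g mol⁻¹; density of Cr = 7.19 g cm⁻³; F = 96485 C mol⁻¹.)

Q = I·t = 28.10 × 929.00 = 26100 C; n(e⁻) = 0.2706 mol.
n(Cr) = n(e⁻)/3 = 0.09019 mol, so m = 0.09019 × 52 = 4.690 g.
Volume = m/ρ = 4.690 / 7.19 = 0.6523 cm³.
Thickness = V/A = 0.6523 / 59.5 = 0.0110 cm = 110 μm.

110 μm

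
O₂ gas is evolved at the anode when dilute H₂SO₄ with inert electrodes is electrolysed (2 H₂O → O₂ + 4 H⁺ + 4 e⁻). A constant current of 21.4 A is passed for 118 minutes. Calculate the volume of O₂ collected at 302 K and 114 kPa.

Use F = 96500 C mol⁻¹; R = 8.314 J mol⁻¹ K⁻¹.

8.65 L

Q = I·t = 21.40 A × 7080.0 s = 151500 C.
n(e⁻) = Q/F = 151500 / 96500 = 1.570 mol.
4 electrons are transferred per O₂ molecule, so n(O₂) = 1.570 / 4 = 0.3925 mol.
V = nRT/P = (0.3925 × 8.314 × 302) / (114 × 10³ Pa) = 0.00865 m³ = 8.65 L.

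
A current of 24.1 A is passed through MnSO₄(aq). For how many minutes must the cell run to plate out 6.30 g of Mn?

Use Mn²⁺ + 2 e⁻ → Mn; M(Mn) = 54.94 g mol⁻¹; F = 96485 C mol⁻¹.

15.3 min

n(Mn) = m/M = 6.30 / 54.94 = 0.1147 mol.
Each Mn atom requires 2 electrons, so n(e⁻) = 2 × 0.1147 = 0.2293 mol.
Q = n(e⁻)·F = 0.2293 × 96485 = 22130 C.
t = Q/I = 22130 / 24.10 A = 918.2 s = 15.3 min.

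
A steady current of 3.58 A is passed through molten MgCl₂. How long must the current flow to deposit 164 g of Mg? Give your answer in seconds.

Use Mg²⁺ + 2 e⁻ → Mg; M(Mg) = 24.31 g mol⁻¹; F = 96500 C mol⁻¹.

n(Mg) = m/M = 164 / 24.31 = 6.746 mol.
Each Mg atom requires 2 electrons, so n(e⁻) = 2 × 6.746 = 13.49 mol.
Q = n(e⁻)·F = 13.49 × 96500 = 1302000 C.
t = Q/I = 1302000 / 3.580 A = 363700 s.

3.64 × 10⁵ s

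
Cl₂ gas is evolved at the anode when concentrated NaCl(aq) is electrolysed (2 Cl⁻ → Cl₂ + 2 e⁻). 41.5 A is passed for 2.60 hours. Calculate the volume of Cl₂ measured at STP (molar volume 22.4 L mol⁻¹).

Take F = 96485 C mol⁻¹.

45.1 L

Q = I·t = 41.50 A × 9360.0 s = 388400 C.
n(e⁻) = Q/F = 388400 / 96485 = 4.026 mol.
2 electrons are transferred per Cl₂ molecule, so n(Cl₂) = 4.026 / 2 = 2.013 mol.
V = n × V_m = 2.013 × 22.4 = 45.1 L.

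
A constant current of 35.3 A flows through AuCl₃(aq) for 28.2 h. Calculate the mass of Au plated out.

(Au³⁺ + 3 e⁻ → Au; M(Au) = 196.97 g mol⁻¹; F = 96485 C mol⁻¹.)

Q = I·t = 35.30 A × 101520 s = 3584000 C.
n(e⁻) = Q/F = 3584000 / 96485 = 37.14 mol.
Au³⁺ + 3 e⁻ → Au, so n(Au) = n(e⁻)/3 = 12.38 mol.
m = n·M = 12.38 × 196.97 = 2440 g.

2440 g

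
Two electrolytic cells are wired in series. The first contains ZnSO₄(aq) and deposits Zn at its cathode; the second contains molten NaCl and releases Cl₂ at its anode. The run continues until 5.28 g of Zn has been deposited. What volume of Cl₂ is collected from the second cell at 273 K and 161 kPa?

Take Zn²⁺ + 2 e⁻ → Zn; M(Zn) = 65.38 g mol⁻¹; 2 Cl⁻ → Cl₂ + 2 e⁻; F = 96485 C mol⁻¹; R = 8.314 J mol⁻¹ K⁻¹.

1.14 L

n(Zn) = 5.28 / 65.38 = 0.08076 mol, so n(e⁻) = 2 × 0.08076 = 0.1615 mol.
The cells are in series, so the same 0.1615 mol of electrons passes through the second cell.
2 Cl⁻ → Cl₂ + 2 e⁻ — 2 mol e⁻ per mol Cl₂, so n(Cl₂) = 0.1615/2 = 0.08076 mol.
V = nRT/P = (0.08076 × 8.314 × 273) / (161 × 10³) = 0.00114 m³ = 1.14 L.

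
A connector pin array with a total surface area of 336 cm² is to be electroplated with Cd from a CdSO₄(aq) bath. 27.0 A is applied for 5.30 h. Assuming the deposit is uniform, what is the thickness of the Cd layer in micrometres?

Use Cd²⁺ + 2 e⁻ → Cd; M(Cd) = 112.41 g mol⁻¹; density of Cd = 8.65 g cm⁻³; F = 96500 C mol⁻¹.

1030 μm

Q = I·t = 27.00 × 19080 = 515200 C; n(e⁻) = 5.338 mol.
n(Cd) = n(e⁻)/2 = 2.669 mol, so m = 2.669 × 112.41 = 300.0 g.
Volume = m/ρ = 300.0 / 8.65 = 34.69 cm³.
Thickness = V/A = 34.69 / 336 = 0.103 cm = 1030 μm.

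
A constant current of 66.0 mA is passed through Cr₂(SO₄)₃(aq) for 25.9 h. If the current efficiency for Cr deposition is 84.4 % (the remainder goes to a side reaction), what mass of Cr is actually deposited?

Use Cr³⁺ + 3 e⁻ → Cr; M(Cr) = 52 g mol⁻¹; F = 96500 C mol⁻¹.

Q = I·t = 0.06600 × 93240 = 6154 C.
n(e⁻) = 6154/96500 = 0.06377 mol; theoretically n(Cr) = 0.06377/3 = 0.02126 mol, m_theo = 1.105 g.
At 84.4 % efficiency, m_actual = 0.844 × 1.105 = 0.933 g.

0.933 g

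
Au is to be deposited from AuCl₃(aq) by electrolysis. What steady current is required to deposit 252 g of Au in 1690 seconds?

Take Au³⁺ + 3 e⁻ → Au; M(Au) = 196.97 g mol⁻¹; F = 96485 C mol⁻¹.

n(Au) = 252 / 196.97 = 1.279 mol.
n(e⁻) = 3 × 1.279 = 3.838 mol.
Q = n(e⁻)·F = 3.838 × 96485 = 370300 C.
I = Q/t = 370300 / 1690.0 s = 219 A.

219 A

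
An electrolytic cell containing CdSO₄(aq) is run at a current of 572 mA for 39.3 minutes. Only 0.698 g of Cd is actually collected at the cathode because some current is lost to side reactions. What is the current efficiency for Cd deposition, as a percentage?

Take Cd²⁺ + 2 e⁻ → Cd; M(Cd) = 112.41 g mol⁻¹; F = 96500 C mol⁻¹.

88.9 %

Q = I·t = 0.5720 × 2358.0 = 1349 C; n(e⁻) = 1349/96500 = 0.01398 mol.
Theoretical n(Cd) = n(e⁻)/2 = 0.006988 mol, i.e. m_theo = 0.006988 × 112.41 = 0.7856 g.
Efficiency = m_actual / m_theo = 0.698 / 0.7856 = 88.9 %.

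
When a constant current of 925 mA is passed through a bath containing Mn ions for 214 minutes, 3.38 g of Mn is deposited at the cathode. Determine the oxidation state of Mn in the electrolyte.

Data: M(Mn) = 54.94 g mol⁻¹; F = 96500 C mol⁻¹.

+2

Q = I·t = 0.9250 A × 12840 s = 11880 C, so n(e⁻) = 11880/96500 = 0.1231 mol.
n(Mn) deposited = 3.38 / 54.94 = 0.06152 mol.
Electrons per atom = n(e⁻)/n(Mn) = 0.1231 / 0.06152 = 2.00 ≈ 2, so the ion is Mn²⁺.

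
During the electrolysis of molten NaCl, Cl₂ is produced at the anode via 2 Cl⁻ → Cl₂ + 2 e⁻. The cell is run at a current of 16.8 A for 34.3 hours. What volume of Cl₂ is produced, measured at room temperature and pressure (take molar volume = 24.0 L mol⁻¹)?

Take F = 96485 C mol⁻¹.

Q = I·t = 16.80 A × 123480 s = 2074000 C.
n(e⁻) = Q/F = 2074000 / 96485 = 21.50 mol.
2 electrons are transferred per Cl₂ molecule, so n(Cl₂) = 21.50 / 2 = 10.75 mol.
V = n × V_m = 10.75 × 24.0 = 258 L.

258 L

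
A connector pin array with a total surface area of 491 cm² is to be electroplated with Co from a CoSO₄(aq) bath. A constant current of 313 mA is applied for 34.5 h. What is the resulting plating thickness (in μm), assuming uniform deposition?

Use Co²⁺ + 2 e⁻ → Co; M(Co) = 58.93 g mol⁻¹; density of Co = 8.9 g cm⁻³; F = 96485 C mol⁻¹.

Q = I·t = 0.3130 × 124200 = 38870 C; n(e⁻) = 0.4029 mol.
n(Co) = n(e⁻)/2 = 0.2015 mol, so m = 0.2015 × 58.93 = 11.87 g.
Volume = m/ρ = 11.87 / 8.9 = 1.334 cm³.
Thickness = V/A = 1.334 / 491 = 0.00272 cm = 27.2 μm.

27.2 μm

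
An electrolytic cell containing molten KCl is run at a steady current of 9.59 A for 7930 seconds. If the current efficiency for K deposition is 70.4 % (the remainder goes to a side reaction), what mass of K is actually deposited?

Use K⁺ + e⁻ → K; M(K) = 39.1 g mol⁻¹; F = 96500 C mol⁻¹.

Q = I·t = 9.590 × 7930.0 = 76050 C.
n(e⁻) = 76050/96500 = 0.7881 mol; theoretically n(K) = 0.7881/1 = 0.7881 mol, m_theo = 30.81 g.
At 70.4 % efficiency, m_actual = 0.704 × 30.81 = 21.7 g.

21.7 g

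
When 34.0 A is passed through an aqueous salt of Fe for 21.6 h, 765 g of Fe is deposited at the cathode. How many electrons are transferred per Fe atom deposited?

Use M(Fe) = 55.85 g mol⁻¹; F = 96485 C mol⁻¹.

Q = I·t = 34.00 A × 77760 s = 2644000 C, so n(e⁻) = 2644000/96485 = 27.40 mol.
n(Fe) deposited = 765 / 55.85 = 13.70 mol.
Electrons per atom = n(e⁻)/n(Fe) = 27.40 / 13.70 = 2.00 ≈ 2, so the ion is Fe²⁺.

2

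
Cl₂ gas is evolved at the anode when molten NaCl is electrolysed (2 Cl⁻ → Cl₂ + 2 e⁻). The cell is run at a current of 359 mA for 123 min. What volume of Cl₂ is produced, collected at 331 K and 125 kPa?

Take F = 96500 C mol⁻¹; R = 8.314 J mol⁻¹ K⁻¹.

Q = I·t = 0.3590 A × 7380.0 s = 2649 C.
n(e⁻) = Q/F = 2649 / 96500 = 0.02746 mol.
2 electrons are transferred per Cl₂ molecule, so n(Cl₂) = 0.02746 / 2 = 0.01373 mol.
V = nRT/P = (0.01373 × 8.314 × 331) / (125 × 10³ Pa) = 3.02 × 10⁻⁴ m³ = 0.302 L.

0.302 L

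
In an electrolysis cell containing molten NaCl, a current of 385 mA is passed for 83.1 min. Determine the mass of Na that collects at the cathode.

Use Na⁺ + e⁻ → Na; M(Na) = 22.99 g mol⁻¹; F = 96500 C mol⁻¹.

Q = I·t = 0.3850 A × 4986.0 s = 1920 C.
n(e⁻) = Q/F = 1920 / 96500 = 0.01989 mol.
Na⁺ + e⁻ → Na, so n(Na) = n(e⁻)/1 = 0.01989 mol.
m = n·M = 0.01989 × 22.99 = 0.457 g.

0.457 g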